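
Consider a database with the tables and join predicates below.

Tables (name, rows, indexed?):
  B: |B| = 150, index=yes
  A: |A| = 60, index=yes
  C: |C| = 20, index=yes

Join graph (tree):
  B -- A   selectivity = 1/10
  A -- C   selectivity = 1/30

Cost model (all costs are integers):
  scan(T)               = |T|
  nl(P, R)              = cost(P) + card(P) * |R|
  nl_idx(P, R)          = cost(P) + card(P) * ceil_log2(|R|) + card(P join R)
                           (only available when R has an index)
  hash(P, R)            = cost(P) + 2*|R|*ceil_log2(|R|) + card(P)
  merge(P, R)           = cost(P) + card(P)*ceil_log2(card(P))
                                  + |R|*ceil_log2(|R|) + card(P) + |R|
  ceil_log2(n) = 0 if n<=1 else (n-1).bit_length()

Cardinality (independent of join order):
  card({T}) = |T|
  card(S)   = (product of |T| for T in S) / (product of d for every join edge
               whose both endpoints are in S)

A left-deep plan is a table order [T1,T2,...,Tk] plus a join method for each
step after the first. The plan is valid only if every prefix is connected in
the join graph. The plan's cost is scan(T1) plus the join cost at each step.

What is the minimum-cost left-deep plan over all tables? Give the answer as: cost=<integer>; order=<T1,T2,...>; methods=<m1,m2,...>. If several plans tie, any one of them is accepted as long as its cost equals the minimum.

cost=1100; order=C,A,B; methods=nl_idx,nl_idx

Selinger DP (subsets sized 1..n):
  {B}: scan cost=150, card=150
  {A}: scan cost=60, card=60
  {C}: scan cost=20, card=20
  {AB}: card=900; try (A,hash)→1020, (B,nl_idx)→1440, (B,merge)→1830, (A,merge)→1920, (A,nl_idx)→1950, (B,hash)→2520 …(+2); best=1020 via (A,hash)
  {AC}: card=40; try (A,nl_idx)→180, (C,hash)→320, (C,nl_idx)→400, (A,merge)→560, (C,merge)→600, (A,hash)→760 …(+2); best=180 via (A,nl_idx)
  {ABC}: card=600; try (B,nl_idx)→1100, (B,merge)→1810, (C,hash)→2120, (B,hash)→2620, (C,nl_idx)→6120, (B,nl)→6180 …(+2); best=1100 via (B,nl_idx)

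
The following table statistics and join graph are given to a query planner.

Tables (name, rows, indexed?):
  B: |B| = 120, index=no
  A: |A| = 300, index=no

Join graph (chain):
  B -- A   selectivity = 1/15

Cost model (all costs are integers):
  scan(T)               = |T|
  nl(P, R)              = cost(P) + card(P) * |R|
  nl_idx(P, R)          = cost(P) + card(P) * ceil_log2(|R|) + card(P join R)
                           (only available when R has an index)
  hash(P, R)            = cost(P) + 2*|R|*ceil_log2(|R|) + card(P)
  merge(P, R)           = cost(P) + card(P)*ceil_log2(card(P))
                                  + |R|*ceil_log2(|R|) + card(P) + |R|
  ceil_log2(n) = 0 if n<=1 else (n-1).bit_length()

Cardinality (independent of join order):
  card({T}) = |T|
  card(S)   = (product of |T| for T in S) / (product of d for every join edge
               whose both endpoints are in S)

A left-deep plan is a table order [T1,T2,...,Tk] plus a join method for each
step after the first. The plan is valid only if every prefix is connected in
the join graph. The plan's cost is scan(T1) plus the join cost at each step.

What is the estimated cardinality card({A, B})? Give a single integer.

2400

Tables in S: A(300), B(120)
Edges inside S: B-A(d=15)
numerator = 300 * 120 = 36000
denominator = 15 = 15
card(S) = 36000 / 15 = 2400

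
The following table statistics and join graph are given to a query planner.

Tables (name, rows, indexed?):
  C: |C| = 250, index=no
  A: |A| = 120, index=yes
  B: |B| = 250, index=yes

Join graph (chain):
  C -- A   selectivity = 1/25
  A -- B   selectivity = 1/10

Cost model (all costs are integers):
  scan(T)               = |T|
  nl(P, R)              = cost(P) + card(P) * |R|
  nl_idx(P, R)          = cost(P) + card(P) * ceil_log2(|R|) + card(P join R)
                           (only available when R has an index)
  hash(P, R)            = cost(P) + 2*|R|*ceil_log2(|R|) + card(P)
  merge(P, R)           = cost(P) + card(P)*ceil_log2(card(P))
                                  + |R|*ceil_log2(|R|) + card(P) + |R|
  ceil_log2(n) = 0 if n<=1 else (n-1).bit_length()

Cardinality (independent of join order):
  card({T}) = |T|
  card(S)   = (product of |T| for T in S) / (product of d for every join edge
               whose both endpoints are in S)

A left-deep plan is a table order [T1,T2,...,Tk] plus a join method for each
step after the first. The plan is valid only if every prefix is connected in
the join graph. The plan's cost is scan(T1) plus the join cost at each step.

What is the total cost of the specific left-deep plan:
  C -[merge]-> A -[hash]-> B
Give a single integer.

8660

step 1: scan C: cost=250, card=250
step 2: join A via merge
    card(P join A) = 250*120/(25) = 1200
    cost = 250 + 250*8 + 120*7 + 250 + 120 = 3460
step 3: join B via hash
    card(P join B) = 1200*250/(10) = 30000
    cost = 3460 + 2*250*8 + 1200 = 8660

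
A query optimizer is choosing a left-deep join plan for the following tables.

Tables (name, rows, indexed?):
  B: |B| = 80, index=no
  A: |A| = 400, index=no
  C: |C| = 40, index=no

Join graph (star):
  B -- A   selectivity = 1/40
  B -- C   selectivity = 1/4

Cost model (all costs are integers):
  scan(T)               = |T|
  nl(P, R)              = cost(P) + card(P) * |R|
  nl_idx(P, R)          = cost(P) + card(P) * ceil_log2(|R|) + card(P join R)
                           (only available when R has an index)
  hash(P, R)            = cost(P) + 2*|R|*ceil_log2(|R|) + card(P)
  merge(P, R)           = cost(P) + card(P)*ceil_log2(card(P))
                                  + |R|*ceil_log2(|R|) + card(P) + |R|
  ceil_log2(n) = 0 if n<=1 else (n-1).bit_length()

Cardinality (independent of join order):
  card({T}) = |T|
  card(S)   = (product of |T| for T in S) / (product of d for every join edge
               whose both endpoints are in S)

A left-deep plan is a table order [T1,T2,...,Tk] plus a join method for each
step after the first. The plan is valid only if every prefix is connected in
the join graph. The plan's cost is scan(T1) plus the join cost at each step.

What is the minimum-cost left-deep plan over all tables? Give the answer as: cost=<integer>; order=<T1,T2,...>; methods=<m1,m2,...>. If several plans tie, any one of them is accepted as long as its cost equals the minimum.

cost=3200; order=A,B,C; methods=hash,hash

Selinger DP (subsets sized 1..n):
  {B}: scan cost=80, card=80
  {A}: scan cost=400, card=400
  {C}: scan cost=40, card=40
  {AB}: card=800; try (B,hash)→1920, (A,merge)→4720, (B,merge)→5040, (A,hash)→7360, (A,nl)→32080, (B,nl)→32400; best=1920 via (B,hash)
  {BC}: card=800; try (C,hash)→640, (B,merge)→960, (C,merge)→1000, (B,hash)→1200, (B,nl)→3240, (C,nl)→3280; best=640 via (C,hash)
  {ABC}: card=8000; try (C,hash)→3200, (A,hash)→8640, (C,merge)→11000, (A,merge)→13440, (C,nl)→33920, (A,nl)→320640; best=3200 via (C,hash)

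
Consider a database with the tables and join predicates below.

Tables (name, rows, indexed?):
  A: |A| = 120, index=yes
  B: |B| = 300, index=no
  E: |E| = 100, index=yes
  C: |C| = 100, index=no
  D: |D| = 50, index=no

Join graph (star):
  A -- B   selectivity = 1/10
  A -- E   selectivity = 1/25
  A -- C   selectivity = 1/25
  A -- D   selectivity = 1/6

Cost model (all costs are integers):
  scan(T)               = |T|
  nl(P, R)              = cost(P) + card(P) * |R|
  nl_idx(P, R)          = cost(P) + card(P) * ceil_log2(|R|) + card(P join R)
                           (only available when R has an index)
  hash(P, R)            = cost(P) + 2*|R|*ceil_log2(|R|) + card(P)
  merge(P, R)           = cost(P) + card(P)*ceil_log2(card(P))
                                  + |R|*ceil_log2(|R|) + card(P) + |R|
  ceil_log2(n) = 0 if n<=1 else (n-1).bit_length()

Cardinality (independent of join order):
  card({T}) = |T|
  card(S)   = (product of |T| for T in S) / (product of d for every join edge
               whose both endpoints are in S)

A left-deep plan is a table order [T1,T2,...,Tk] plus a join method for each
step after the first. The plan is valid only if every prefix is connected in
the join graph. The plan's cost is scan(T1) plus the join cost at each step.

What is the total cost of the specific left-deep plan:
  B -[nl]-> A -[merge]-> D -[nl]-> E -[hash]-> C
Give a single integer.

step 1: scan B: cost=300, card=300
step 2: join A via nl
    card(P join A) = 300*120/(10) = 3600
    cost = 300 + 300*120 = 36300
step 3: join D via merge
    card(P join D) = 3600*50/(6) = 30000
    cost = 36300 + 3600*12 + 50*6 + 3600 + 50 = 83450
step 4: join E via nl
    card(P join E) = 30000*100/(25) = 120000
    cost = 83450 + 30000*100 = 3083450
step 5: join C via hash
    card(P join C) = 120000*100/(25) = 480000
    cost = 3083450 + 2*100*7 + 120000 = 3204850

3204850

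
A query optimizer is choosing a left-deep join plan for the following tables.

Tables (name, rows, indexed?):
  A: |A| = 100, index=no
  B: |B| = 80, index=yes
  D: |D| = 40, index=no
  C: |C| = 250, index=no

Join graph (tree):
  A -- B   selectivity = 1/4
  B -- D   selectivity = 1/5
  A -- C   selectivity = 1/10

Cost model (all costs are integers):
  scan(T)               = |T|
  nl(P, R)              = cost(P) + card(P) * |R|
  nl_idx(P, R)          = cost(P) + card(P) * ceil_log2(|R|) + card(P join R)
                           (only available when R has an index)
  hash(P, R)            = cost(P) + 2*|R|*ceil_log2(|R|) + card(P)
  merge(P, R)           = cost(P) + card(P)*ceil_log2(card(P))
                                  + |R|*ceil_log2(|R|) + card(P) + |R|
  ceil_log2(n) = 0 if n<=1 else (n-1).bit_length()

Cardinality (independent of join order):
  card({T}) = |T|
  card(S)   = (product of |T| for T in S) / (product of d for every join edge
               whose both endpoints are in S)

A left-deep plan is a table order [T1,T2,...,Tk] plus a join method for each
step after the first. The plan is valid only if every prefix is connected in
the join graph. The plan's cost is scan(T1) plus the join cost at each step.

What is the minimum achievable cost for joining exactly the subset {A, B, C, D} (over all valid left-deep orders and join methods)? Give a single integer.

Selinger DP over subsets of {A,B,C,D}:
  {A}: scan cost=100, card=100
  {B}: scan cost=80, card=80
  {D}: scan cost=40, card=40
  {C}: scan cost=250, card=250
  {AB}: card=2000; try (B,hash)→1320, (A,merge)→1520, (B,merge)→1540, (A,hash)→1560, (B,nl_idx)→2800, (A,nl)→8080 …(+1); best=1320 via (B,hash)
  {AC}: card=2500; try (A,hash)→1900, (C,merge)→3150, (A,merge)→3300, (C,hash)→4200, (C,nl)→25100, (A,nl)→25250; best=1900 via (A,hash)
  {BD}: card=640; try (D,hash)→640, (B,merge)→960, (B,nl_idx)→960, (D,merge)→1000, (B,hash)→1200, (B,nl)→3240 …(+1); best=640 via (D,hash)
  {ABD}: card=16000; try (A,hash)→2680, (D,hash)→3800, (A,merge)→8480, (D,merge)→25600, (A,nl)→64640, (D,nl)→81320; best=2680 via (A,hash)
  {ABC}: card=50000; try (B,hash)→5520, (C,hash)→7320, (C,merge)→27570, (B,merge)→35040, (B,nl_idx)→69400, (B,nl)→201900 …(+1); best=5520 via (B,hash)
  {ABCD}: card=400000; try (C,hash)→22680, (D,hash)→56000, (C,merge)→244930, (D,merge)→855800, (D,nl)→2005520, (C,nl)→4002680; best=22680 via (C,hash)

22680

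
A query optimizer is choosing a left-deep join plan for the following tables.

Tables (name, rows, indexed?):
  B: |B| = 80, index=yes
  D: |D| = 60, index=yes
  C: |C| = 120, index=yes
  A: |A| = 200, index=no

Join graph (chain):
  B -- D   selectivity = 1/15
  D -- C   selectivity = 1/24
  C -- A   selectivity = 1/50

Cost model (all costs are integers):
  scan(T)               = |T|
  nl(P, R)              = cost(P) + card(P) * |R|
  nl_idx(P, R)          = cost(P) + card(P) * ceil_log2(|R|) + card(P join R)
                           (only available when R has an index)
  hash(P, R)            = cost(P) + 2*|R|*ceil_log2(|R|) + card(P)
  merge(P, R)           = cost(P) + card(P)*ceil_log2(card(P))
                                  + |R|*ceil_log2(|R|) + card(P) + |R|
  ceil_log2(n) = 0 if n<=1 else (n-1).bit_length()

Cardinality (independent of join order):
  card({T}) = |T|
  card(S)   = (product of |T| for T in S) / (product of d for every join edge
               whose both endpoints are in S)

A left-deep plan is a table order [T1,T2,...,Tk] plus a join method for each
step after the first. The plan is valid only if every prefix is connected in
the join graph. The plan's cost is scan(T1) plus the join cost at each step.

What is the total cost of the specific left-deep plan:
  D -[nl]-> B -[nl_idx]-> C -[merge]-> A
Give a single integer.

step 1: scan D: cost=60, card=60
step 2: join B via nl
    card(P join B) = 60*80/(15) = 320
    cost = 60 + 60*80 = 4860
step 3: join C via nl_idx
    card(P join C) = 320*120/(24) = 1600
    cost = 4860 + 320*7 + 1600 = 8700
step 4: join A via merge
    card(P join A) = 1600*200/(50) = 6400
    cost = 8700 + 1600*11 + 200*8 + 1600 + 200 = 29700

29700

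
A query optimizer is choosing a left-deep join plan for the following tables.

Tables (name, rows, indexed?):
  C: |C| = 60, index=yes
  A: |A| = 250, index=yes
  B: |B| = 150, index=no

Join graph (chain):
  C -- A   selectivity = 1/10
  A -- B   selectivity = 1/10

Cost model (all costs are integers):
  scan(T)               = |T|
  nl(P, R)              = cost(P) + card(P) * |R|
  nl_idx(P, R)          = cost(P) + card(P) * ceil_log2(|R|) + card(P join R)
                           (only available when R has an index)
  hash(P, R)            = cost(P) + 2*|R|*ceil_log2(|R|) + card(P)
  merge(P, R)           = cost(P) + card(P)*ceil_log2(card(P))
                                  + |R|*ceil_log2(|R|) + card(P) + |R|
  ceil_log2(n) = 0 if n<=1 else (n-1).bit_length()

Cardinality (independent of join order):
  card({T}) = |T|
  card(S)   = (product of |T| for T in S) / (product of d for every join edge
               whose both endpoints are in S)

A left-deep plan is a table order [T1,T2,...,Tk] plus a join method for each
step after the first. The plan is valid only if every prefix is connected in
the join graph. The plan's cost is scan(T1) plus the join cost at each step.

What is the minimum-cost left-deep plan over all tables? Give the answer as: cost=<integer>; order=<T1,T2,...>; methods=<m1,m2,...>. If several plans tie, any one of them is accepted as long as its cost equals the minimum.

Selinger DP (subsets sized 1..n):
  {C}: scan cost=60, card=60
  {A}: scan cost=250, card=250
  {B}: scan cost=150, card=150
  {AC}: card=1500; try (C,hash)→1220, (A,nl_idx)→2040, (A,merge)→2730, (C,merge)→2920, (C,nl_idx)→3250, (A,hash)→4120 …(+2); best=1220 via (C,hash)
  {AB}: card=3750; try (B,hash)→2900, (A,merge)→3750, (B,merge)→3850, (A,hash)→4300, (A,nl_idx)→5100, (A,nl)→37650 …(+1); best=2900 via (B,hash)
  {ABC}: card=22500; try (B,hash)→5120, (C,hash)→7370, (B,merge)→20570, (C,nl_idx)→47900, (C,merge)→52070, (B,nl)→226220 …(+1); best=5120 via (B,hash)

cost=5120; order=A,C,B; methods=hash,hash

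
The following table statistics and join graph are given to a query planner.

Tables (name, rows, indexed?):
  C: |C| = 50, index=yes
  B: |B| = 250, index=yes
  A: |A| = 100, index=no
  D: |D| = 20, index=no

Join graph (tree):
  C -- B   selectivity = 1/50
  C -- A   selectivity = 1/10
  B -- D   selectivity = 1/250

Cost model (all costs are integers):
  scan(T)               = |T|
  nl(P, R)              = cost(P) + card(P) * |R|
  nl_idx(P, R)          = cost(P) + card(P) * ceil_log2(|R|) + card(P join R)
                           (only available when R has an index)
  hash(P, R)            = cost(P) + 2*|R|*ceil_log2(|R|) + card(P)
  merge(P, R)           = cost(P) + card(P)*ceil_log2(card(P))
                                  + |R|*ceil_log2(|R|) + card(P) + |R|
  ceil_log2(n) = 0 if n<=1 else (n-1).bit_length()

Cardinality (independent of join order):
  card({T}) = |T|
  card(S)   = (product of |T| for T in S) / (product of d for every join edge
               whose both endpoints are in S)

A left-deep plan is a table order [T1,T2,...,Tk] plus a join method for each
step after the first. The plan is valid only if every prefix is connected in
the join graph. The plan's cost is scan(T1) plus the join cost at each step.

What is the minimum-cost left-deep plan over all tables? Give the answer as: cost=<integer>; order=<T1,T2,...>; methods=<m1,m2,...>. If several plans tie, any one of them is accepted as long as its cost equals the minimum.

Selinger DP (subsets sized 1..n):
  {C}: scan cost=50, card=50
  {B}: scan cost=250, card=250
  {A}: scan cost=100, card=100
  {D}: scan cost=20, card=20
  {BC}: card=250; try (B,nl_idx)→700, (C,hash)→1100, (C,nl_idx)→2000, (B,merge)→2650, (C,merge)→2850, (B,hash)→4100 …(+2); best=700 via (B,nl_idx)
  {AC}: card=500; try (C,hash)→800, (C,nl_idx)→1200, (A,merge)→1200, (C,merge)→1250, (A,hash)→1500, (A,nl)→5050 …(+1); best=800 via (C,hash)
  {BD}: card=20; try (B,nl_idx)→200, (D,hash)→700, (B,merge)→2390, (D,merge)→2620, (B,hash)→4040, (B,nl)→5020 …(+1); best=200 via (B,nl_idx)
  {ABC}: card=2500; try (A,hash)→2350, (A,merge)→3750, (B,hash)→5300, (B,nl_idx)→7300, (B,merge)→8050, (A,nl)→25700 …(+1); best=2350 via (A,hash)
  {BCD}: card=20; try (C,nl_idx)→340, (C,merge)→670, (C,hash)→820, (D,hash)→1150, (C,nl)→1200, (D,merge)→3070 …(+1); best=340 via (C,nl_idx)
  {ABCD}: card=200; try (A,merge)→1260, (A,hash)→1760, (A,nl)→2340, (D,hash)→5050, (D,merge)→34970, (D,nl)→52350; best=1260 via (A,merge)

cost=1260; order=D,B,C,A; methods=nl_idx,nl_idx,merge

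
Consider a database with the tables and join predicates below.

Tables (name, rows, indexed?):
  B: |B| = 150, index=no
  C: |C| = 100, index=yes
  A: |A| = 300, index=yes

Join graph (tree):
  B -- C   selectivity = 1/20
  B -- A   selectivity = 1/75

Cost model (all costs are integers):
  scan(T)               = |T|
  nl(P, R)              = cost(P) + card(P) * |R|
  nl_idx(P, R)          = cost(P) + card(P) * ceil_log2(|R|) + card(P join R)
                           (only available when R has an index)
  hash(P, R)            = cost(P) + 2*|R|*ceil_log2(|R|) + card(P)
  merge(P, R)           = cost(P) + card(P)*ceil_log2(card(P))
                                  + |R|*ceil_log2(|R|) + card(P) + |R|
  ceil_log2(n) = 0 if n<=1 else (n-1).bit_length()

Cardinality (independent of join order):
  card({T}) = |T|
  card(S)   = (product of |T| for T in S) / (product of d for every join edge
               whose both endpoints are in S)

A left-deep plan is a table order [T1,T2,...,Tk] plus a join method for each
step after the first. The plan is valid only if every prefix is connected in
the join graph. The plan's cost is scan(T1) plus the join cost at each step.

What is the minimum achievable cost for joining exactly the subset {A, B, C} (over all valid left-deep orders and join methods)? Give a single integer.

4100

Selinger DP over subsets of {A,B,C}:
  {B}: scan cost=150, card=150
  {C}: scan cost=100, card=100
  {A}: scan cost=300, card=300
  {BC}: card=750; try (C,hash)→1700, (C,nl_idx)→1950, (B,merge)→2250, (C,merge)→2300, (B,hash)→2600, (B,nl)→15100 …(+1); best=1700 via (C,hash)
  {AB}: card=600; try (A,nl_idx)→2100, (B,hash)→3000, (A,merge)→4500, (B,merge)→4650, (A,hash)→5700, (A,nl)→45150 …(+1); best=2100 via (A,nl_idx)
  {ABC}: card=3000; try (C,hash)→4100, (A,hash)→7850, (C,nl_idx)→9300, (C,merge)→9500, (A,nl_idx)→11450, (A,merge)→12950 …(+2); best=4100 via (C,hash)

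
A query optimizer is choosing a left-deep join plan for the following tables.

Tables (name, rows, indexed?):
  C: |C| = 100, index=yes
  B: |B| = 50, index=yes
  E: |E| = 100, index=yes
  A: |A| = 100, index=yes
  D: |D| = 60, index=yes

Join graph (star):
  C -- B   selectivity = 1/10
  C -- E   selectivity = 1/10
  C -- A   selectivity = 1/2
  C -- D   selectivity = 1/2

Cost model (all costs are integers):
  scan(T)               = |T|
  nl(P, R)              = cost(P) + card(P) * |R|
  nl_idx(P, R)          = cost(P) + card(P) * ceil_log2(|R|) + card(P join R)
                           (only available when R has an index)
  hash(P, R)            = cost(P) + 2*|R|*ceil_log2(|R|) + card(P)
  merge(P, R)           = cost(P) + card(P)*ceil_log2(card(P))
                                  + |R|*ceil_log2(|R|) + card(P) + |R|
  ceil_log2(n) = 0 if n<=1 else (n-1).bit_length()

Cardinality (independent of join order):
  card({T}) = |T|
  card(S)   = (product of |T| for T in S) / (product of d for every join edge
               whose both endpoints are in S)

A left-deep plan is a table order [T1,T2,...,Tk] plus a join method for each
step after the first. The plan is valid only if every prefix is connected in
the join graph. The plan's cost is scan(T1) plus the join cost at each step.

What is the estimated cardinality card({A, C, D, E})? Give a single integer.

Tables in S: A(100), C(100), D(60), E(100)
Edges inside S: C-E(d=10), C-A(d=2), C-D(d=2)
numerator = 100 * 100 * 60 * 100 = 60000000
denominator = 10 * 2 * 2 = 40
card(S) = 60000000 / 40 = 1500000

1500000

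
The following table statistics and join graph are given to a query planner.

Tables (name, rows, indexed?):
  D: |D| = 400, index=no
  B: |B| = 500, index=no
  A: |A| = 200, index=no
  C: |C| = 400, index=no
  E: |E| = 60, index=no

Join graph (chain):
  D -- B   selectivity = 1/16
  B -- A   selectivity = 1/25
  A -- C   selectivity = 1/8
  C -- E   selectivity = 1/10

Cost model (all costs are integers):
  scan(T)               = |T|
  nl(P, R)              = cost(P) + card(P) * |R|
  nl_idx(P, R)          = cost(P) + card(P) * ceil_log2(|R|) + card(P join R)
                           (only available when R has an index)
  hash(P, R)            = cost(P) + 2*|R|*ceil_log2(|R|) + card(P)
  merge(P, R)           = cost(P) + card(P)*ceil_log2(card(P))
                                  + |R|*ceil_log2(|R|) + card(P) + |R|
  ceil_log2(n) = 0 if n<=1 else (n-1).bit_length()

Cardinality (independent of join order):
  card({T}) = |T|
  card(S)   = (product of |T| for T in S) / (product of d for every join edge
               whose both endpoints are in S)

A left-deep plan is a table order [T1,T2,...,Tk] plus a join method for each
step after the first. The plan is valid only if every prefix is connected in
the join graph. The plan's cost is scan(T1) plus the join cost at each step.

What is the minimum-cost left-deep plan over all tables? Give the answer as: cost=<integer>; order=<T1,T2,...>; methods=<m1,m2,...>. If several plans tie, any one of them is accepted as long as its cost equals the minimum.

cost=1283320; order=C,E,A,B,D; methods=hash,hash,hash,hash

Selinger DP (subsets sized 1..n):
  {D}: scan cost=400, card=400
  {B}: scan cost=500, card=500
  {A}: scan cost=200, card=200
  {C}: scan cost=400, card=400
  {E}: scan cost=60, card=60
  {BD}: card=12500; try (D,hash)→8200, (B,merge)→9400, (D,merge)→9500, (B,hash)→9800, (B,nl)→200400, (D,nl)→200500; best=8200 via (D,hash)
  {AB}: card=4000; try (A,hash)→4200, (B,merge)→7000, (A,merge)→7300, (B,hash)→9400, (B,nl)→100200, (A,nl)→100500; best=4200 via (A,hash)
  {AC}: card=10000; try (A,hash)→4000, (C,merge)→6000, (A,merge)→6200, (C,hash)→7600, (C,nl)→80200, (A,nl)→80400; best=4000 via (A,hash)
  {CE}: card=2400; try (E,hash)→1520, (C,merge)→4480, (E,merge)→4820, (C,hash)→7320, (C,nl)→24060, (E,nl)→24400; best=1520 via (E,hash)
  {ABD}: card=100000; try (D,hash)→15400, (A,hash)→23900, (D,merge)→60200, (A,merge)→197500, (D,nl)→1604200, (A,nl)→2508200; best=15400 via (D,hash)
  {ABC}: card=200000; try (C,hash)→15400, (B,hash)→23000, (C,merge)→60200, (B,merge)→159000, (C,nl)→1604200, (B,nl)→5004000; best=15400 via (C,hash)
  {ACE}: card=60000; try (A,hash)→7120, (E,hash)→14720, (A,merge)→34520, (E,merge)→154420, (A,nl)→481520, (E,nl)→604000; best=7120 via (A,hash)
  {ABCD}: card=5000000; try (C,hash)→122600, (D,hash)→222600, (C,merge)→1819400, (D,merge)→3819400, (C,nl)→40015400, (D,nl)→80015400; best=122600 via (C,hash)
  {ABCE}: card=1200000; try (B,hash)→76120, (E,hash)→216120, (B,merge)→1032120, (E,merge)→3815820, (E,nl)→12015400, (B,nl)→30007120; best=76120 via (B,hash)
  {ABCDE}: card=30000000; try (D,hash)→1283320, (E,hash)→5123320, (D,merge)→26480120, (E,merge)→120123020, (E,nl)→300122600, (D,nl)→480076120; best=1283320 via (D,hash)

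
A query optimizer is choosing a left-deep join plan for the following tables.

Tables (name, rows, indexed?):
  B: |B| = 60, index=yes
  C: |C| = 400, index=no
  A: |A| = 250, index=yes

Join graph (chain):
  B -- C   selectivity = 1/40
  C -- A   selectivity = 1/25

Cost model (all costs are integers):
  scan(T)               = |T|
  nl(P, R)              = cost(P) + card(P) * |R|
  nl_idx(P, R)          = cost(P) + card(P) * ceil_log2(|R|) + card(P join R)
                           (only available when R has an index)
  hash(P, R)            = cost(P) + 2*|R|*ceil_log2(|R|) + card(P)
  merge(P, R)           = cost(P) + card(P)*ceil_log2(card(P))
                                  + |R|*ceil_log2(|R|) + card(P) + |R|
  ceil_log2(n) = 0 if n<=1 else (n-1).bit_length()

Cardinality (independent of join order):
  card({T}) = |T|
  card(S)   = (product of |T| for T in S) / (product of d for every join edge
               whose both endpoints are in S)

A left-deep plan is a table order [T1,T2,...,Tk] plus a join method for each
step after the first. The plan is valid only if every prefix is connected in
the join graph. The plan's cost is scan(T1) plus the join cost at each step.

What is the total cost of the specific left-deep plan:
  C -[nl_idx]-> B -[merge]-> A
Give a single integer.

step 1: scan C: cost=400, card=400
step 2: join B via nl_idx
    card(P join B) = 400*60/(40) = 600
    cost = 400 + 400*6 + 600 = 3400
step 3: join A via merge
    card(P join A) = 600*250/(25) = 6000
    cost = 3400 + 600*10 + 250*8 + 600 + 250 = 12250

12250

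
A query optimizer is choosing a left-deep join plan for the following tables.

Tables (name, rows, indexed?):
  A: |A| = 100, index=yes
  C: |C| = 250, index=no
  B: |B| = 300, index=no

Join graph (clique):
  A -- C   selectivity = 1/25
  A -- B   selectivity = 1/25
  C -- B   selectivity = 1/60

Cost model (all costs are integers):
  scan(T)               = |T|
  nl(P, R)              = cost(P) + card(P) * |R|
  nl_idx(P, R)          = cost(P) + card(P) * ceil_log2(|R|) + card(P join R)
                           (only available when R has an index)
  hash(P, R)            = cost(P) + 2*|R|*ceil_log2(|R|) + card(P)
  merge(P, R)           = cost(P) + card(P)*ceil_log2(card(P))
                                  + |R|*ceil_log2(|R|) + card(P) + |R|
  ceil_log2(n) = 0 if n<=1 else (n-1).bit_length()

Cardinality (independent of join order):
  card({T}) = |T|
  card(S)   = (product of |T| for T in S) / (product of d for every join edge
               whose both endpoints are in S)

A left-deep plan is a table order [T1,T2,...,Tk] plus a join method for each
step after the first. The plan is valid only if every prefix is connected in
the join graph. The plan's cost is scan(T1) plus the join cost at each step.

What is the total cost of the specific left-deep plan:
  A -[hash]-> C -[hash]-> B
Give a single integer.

10600

step 1: scan A: cost=100, card=100
step 2: join C via hash
    card(P join C) = 100*250/(25) = 1000
    cost = 100 + 2*250*8 + 100 = 4200
step 3: join B via hash
    card(P join B) = 1000*300/(25*60) = 200
    cost = 4200 + 2*300*9 + 1000 = 10600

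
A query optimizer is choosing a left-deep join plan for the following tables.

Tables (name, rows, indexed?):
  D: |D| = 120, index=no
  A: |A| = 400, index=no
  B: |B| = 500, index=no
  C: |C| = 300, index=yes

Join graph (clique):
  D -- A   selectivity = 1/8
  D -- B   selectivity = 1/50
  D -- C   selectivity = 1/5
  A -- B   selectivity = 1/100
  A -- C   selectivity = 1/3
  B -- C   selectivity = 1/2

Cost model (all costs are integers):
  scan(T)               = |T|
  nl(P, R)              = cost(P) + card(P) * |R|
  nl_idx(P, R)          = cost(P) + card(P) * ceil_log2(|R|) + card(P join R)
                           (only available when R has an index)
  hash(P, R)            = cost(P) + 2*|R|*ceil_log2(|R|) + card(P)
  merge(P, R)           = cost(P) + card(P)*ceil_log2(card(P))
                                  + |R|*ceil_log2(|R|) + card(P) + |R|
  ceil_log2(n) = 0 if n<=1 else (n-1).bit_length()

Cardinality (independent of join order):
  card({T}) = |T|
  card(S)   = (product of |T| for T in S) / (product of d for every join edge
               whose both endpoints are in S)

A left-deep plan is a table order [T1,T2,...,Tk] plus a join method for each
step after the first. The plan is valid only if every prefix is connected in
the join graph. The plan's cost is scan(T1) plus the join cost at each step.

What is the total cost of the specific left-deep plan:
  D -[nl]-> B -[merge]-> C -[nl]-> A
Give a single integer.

14477520

step 1: scan D: cost=120, card=120
step 2: join B via nl
    card(P join B) = 120*500/(50) = 1200
    cost = 120 + 120*500 = 60120
step 3: join C via merge
    card(P join C) = 1200*300/(5*2) = 36000
    cost = 60120 + 1200*11 + 300*9 + 1200 + 300 = 77520
step 4: join A via nl
    card(P join A) = 36000*400/(8*100*3) = 6000
    cost = 77520 + 36000*400 = 14477520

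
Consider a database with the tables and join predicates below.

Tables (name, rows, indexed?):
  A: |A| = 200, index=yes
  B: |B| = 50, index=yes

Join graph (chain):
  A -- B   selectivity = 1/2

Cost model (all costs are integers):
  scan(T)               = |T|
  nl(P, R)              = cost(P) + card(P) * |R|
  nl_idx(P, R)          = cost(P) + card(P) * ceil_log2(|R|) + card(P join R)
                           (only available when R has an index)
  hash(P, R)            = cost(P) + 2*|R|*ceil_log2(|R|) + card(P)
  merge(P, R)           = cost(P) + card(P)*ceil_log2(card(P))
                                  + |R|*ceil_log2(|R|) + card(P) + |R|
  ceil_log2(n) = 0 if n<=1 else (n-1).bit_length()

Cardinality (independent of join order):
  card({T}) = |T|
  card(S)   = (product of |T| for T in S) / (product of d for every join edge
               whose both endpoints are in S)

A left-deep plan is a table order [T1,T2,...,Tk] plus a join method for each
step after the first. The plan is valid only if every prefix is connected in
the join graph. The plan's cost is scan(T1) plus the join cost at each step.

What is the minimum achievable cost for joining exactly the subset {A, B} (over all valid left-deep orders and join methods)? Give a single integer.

1000

Selinger DP over subsets of {A,B}:
  {A}: scan cost=200, card=200
  {B}: scan cost=50, card=50
  {AB}: card=5000; try (B,hash)→1000, (A,merge)→2200, (B,merge)→2350, (A,hash)→3300, (A,nl_idx)→5450, (B,nl_idx)→6400 …(+2); best=1000 via (B,hash)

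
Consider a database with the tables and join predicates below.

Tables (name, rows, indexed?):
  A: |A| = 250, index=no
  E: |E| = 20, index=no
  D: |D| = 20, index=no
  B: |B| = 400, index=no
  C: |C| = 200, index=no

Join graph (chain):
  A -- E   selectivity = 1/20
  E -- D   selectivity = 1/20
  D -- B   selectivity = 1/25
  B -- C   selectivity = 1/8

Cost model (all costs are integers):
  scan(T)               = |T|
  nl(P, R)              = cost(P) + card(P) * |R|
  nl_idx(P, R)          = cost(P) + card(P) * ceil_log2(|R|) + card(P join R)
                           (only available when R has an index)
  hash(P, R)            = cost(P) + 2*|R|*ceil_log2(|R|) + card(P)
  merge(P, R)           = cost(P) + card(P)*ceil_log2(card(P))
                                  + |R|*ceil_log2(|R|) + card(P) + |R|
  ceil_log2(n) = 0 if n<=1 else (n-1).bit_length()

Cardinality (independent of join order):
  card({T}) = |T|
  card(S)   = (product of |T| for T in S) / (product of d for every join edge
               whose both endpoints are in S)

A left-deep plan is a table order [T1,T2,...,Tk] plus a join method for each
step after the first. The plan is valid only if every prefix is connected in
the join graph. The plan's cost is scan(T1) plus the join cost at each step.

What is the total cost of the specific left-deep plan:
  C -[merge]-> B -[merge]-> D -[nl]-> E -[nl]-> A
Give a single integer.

2316120

step 1: scan C: cost=200, card=200
step 2: join B via merge
    card(P join B) = 200*400/(8) = 10000
    cost = 200 + 200*8 + 400*9 + 200 + 400 = 6000
step 3: join D via merge
    card(P join D) = 10000*20/(25) = 8000
    cost = 6000 + 10000*14 + 20*5 + 10000 + 20 = 156120
step 4: join E via nl
    card(P join E) = 8000*20/(20) = 8000
    cost = 156120 + 8000*20 = 316120
step 5: join A via nl
    card(P join A) = 8000*250/(20) = 100000
    cost = 316120 + 8000*250 = 2316120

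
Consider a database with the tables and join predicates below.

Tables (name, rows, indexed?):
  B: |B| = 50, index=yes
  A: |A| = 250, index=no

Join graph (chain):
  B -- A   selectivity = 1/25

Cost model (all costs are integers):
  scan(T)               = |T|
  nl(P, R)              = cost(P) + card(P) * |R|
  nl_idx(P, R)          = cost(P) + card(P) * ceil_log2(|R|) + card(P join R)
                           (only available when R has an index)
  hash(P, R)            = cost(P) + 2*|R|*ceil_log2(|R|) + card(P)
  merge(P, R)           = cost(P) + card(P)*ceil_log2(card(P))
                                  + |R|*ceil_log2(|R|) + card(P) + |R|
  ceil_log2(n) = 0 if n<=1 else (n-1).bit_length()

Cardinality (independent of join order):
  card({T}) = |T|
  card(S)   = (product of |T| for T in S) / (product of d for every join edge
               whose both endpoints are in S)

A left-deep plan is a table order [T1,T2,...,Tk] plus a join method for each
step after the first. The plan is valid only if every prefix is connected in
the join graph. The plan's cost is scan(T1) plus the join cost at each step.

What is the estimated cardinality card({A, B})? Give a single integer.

500

Tables in S: A(250), B(50)
Edges inside S: B-A(d=25)
numerator = 250 * 50 = 12500
denominator = 25 = 25
card(S) = 12500 / 25 = 500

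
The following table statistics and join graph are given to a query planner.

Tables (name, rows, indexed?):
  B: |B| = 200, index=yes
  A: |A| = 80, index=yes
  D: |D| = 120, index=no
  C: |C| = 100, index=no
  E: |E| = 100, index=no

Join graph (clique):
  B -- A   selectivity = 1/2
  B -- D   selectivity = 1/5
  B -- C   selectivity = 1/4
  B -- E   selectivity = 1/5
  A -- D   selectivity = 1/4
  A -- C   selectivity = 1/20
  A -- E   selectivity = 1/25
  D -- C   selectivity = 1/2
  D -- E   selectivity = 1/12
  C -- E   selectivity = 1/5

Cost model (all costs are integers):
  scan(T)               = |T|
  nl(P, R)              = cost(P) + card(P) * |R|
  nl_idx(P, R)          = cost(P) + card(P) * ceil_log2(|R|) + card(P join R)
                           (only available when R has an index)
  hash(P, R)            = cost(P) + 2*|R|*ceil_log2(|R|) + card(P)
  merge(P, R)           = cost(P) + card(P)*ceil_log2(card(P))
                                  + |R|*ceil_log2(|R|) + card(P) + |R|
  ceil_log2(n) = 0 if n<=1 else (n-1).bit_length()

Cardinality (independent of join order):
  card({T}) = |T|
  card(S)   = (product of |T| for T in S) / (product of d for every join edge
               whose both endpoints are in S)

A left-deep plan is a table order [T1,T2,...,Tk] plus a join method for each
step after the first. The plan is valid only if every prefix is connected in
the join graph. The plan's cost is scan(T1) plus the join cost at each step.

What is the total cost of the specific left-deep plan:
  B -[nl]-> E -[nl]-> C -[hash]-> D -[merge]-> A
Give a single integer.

step 1: scan B: cost=200, card=200
step 2: join E via nl
    card(P join E) = 200*100/(5) = 4000
    cost = 200 + 200*100 = 20200
step 3: join C via nl
    card(P join C) = 4000*100/(4*5) = 20000
    cost = 20200 + 4000*100 = 420200
step 4: join D via hash
    card(P join D) = 20000*120/(5*2*12) = 20000
    cost = 420200 + 2*120*7 + 20000 = 441880
step 5: join A via merge
    card(P join A) = 20000*80/(2*4*20*25) = 400
    cost = 441880 + 20000*15 + 80*7 + 20000 + 80 = 762520

762520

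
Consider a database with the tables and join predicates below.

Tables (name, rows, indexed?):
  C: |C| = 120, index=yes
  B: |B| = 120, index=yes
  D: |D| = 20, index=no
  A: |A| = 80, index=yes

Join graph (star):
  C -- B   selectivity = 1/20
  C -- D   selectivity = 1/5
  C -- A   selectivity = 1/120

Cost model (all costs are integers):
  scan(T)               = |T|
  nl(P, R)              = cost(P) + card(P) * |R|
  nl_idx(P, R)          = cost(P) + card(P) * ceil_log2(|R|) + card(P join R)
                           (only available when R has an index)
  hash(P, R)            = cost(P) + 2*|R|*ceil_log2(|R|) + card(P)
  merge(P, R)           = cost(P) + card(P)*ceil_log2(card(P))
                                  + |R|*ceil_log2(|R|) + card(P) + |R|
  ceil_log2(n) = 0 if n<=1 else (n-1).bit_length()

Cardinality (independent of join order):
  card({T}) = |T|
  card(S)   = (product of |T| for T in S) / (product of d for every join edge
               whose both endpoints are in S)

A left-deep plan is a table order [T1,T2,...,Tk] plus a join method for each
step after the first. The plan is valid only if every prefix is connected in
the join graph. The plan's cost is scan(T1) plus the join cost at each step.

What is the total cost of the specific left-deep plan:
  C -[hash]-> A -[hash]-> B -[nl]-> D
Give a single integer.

12720

step 1: scan C: cost=120, card=120
step 2: join A via hash
    card(P join A) = 120*80/(120) = 80
    cost = 120 + 2*80*7 + 120 = 1360
step 3: join B via hash
    card(P join B) = 80*120/(20) = 480
    cost = 1360 + 2*120*7 + 80 = 3120
step 4: join D via nl
    card(P join D) = 480*20/(5) = 1920
    cost = 3120 + 480*20 = 12720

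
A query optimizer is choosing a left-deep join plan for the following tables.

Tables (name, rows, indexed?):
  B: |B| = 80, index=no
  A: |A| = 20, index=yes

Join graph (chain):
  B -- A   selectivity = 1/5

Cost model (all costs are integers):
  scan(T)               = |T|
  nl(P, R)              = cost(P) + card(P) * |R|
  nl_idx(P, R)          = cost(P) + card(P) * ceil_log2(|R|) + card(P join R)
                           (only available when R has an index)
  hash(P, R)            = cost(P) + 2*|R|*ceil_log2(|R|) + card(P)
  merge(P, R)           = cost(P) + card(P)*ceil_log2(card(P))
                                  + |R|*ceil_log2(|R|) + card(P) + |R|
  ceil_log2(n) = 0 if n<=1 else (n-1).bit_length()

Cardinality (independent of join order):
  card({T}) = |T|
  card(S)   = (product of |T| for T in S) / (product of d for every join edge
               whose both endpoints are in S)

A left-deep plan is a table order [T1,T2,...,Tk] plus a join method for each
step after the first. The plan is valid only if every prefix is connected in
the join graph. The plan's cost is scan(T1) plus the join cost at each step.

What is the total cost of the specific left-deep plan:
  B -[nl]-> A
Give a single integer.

1680

step 1: scan B: cost=80, card=80
step 2: join A via nl
    card(P join A) = 80*20/(5) = 320
    cost = 80 + 80*20 = 1680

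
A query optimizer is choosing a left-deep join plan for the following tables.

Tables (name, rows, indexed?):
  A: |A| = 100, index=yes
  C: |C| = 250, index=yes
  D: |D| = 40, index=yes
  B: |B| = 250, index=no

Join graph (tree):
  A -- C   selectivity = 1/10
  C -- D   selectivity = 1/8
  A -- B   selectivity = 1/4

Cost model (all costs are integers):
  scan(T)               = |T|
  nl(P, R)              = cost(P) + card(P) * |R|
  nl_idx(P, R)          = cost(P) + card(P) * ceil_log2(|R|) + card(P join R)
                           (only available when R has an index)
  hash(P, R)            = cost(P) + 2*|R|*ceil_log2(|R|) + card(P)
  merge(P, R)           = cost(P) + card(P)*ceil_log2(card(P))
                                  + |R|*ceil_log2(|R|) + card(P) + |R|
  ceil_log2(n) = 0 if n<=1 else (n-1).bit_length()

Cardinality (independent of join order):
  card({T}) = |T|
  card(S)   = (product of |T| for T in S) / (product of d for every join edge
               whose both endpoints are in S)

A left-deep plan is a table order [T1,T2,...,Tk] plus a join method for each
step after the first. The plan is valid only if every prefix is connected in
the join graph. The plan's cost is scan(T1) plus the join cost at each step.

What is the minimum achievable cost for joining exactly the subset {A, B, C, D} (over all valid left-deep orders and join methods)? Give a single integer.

20130

Selinger DP over subsets of {A,B,C,D}:
  {A}: scan cost=100, card=100
  {C}: scan cost=250, card=250
  {D}: scan cost=40, card=40
  {B}: scan cost=250, card=250
  {AC}: card=2500; try (A,hash)→1900, (C,merge)→3150, (A,merge)→3300, (C,nl_idx)→3400, (C,hash)→4200, (A,nl_idx)→4500 …(+2); best=1900 via (A,hash)
  {AB}: card=6250; try (A,hash)→1900, (B,merge)→3150, (A,merge)→3300, (B,hash)→4200, (A,nl_idx)→8250, (B,nl)→25100 …(+1); best=1900 via (A,hash)
  {CD}: card=1250; try (D,hash)→980, (C,nl_idx)→1610, (C,merge)→2570, (D,merge)→2780, (D,nl_idx)→3000, (C,hash)→4080 …(+2); best=980 via (D,hash)
  {ACD}: card=12500; try (A,hash)→3630, (D,hash)→4880, (A,merge)→16780, (A,nl_idx)→22230, (D,nl_idx)→29400, (D,merge)→34680 …(+2); best=3630 via (A,hash)
  {ABC}: card=156250; try (B,hash)→8400, (C,hash)→12150, (B,merge)→36650, (C,merge)→91650, (C,nl_idx)→208150, (B,nl)→626900 …(+1); best=8400 via (B,hash)
  {ABCD}: card=781250; try (B,hash)→20130, (D,hash)→165130, (B,merge)→193380, (D,nl_idx)→1727150, (D,merge)→2977430, (B,nl)→3128630 …(+1); best=20130 via (B,hash)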